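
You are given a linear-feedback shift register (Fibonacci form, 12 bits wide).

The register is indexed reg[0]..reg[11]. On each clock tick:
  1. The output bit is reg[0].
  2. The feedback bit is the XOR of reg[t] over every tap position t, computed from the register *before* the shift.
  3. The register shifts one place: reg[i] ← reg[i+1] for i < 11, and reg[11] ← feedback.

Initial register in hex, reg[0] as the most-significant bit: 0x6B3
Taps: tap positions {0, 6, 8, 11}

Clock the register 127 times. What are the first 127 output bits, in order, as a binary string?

tick  register→output (feedback)
  0  011010110011→0 (0)
  1  110101100110→1 (0)
  2  101011001100→1 (0)
  3  010110011000→0 (1)
  4  101100110001→1 (1)
  5  011001100011→0 (0)
  6  110011000110→1 (1)
  7  100110001101→1 (1)
  8  001100011011→0 (0)
  9  011000110110→0 (1)
 10  110001101101→1 (0)
 11  100011011010→1 (0)
 12  000110110100→0 (1)
 13  001101101001→0 (1)
 14  011011010011→0 (1)
 15  110110100111→1 (1)
 16  101101001111→1 (1)
 17  011010011111→0 (0)
 18  110100111110→1 (1)
 19  101001111101→1 (0)
 20  010011111010→0 (0)
 21  100111110100→1 (0)
 22  001111101000→0 (0)
 23  011111010000→0 (0)
 24  111110100000→1 (0)
 25  111101000000→1 (1)
 26  111010000001→1 (0)
 27  110100000010→1 (1)
 28  101000000101→1 (0)
 29  010000001010→0 (1)
 30  100000010101→1 (0)
 31  000000101010→0 (0)
 32  000001010100→0 (0)
 33  000010101000→0 (0)
 34  000101010000→0 (0)
 35  001010100000→0 (1)
 36  010101000001→0 (1)
 37  101010000011→1 (0)
 38  010100000110→0 (0)
 39  101000001100→1 (0)
 40  010000011000→0 (1)
 41  100000110001→1 (1)
 42  000001100011→0 (0)
 43  000011000110→0 (0)
 44  000110001100→0 (1)
 45  001100011001→0 (0)
 46  011000110010→0 (1)
 47  110001100101→1 (1)
 48  100011001011→1 (1)
 49  000110010111→0 (1)
 50  001100101111→0 (1)
 51  011001011111→0 (0)
 52  110010111110→1 (1)
 53  100101111101→1 (0)
 54  001011111010→0 (0)
 55  010111110100→0 (1)
 56  101111101001→1 (0)
 57  011111010010→0 (0)
 58  111110100100→1 (0)
 59  111101001000→1 (0)
 60  111010010000→1 (1)
 61  110100100001→1 (1)
 62  101001000011→1 (0)
 63  010010000110→0 (0)
 64  100100001100→1 (0)
 65  001000011000→0 (1)
 66  010000110001→0 (0)
 67  100001100010→1 (0)
 68  000011000100→0 (0)
 69  000110001000→0 (1)
 70  001100010001→0 (1)
 71  011000100011→0 (0)
 72  110001000110→1 (1)
 73  100010001101→1 (1)
 74  000100011011→0 (0)
 75  001000110110→0 (1)
 76  010001101101→0 (1)
 77  100011011011→1 (1)
 78  000110110111→0 (0)
 79  001101101110→0 (0)
 80  011011011100→0 (1)
 81  110110111001→1 (0)
 82  101101110010→1 (0)
 83  011011100100→0 (1)
 84  110111001001→1 (1)
 85  101110010011→1 (0)
 86  011100100110→0 (1)
 87  111001001101→1 (1)
 88  110010011011→1 (1)
 89  100100110111→1 (1)
 90  001001101111→0 (1)
 91  010011011111→0 (0)
 92  100110111110→1 (1)
 93  001101111101→0 (1)
 94  011011111011→0 (1)
 95  110111110111→1 (1)
 96  101111101111→1 (0)
 97  011111011110→0 (1)
 98  111110111101→1 (0)
 99  111101111010→1 (1)
100  111011110101→1 (1)
101  110111101011→1 (0)
102  101111010110→1 (1)
103  011110101101→0 (1)
104  111101011011→1 (1)
105  111010110111→1 (1)
106  110101101111→1 (0)
107  101011011110→1 (0)
108  010110111100→0 (0)
109  101101111000→1 (1)
110  011011110001→0 (0)
111  110111100010→1 (0)
112  101111000100→1 (1)
113  011110001001→0 (0)
114  111100010010→1 (1)
115  111000100101→1 (1)
116  110001001011→1 (1)
117  100010010111→1 (0)
118  000100101110→0 (0)
119  001001011100→0 (1)
120  010010111001→0 (1)
121  100101110011→1 (1)
122  001011100111→0 (0)
123  010111001110→0 (1)
124  101110011101→1 (1)
125  011100111011→0 (1)
126  111001110111→1 (1)

0110101100110001101101001111101000000101010000011000110010111110100100001100010001101101110010011011111011110101101111000100101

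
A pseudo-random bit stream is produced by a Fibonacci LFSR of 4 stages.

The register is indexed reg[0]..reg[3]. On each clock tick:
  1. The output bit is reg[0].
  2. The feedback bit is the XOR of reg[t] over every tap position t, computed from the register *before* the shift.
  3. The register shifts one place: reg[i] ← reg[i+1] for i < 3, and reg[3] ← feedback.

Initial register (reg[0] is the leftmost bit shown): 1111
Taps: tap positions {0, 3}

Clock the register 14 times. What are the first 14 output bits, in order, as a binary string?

tick  register→output (feedback)
  0  1111→1 (0)
  1  1110→1 (1)
  2  1101→1 (0)
  3  1010→1 (1)
  4  0101→0 (1)
  5  1011→1 (0)
  6  0110→0 (0)
  7  1100→1 (1)
  8  1001→1 (0)
  9  0010→0 (0)
 10  0100→0 (0)
 11  1000→1 (1)
 12  0001→0 (1)
 13  0011→0 (1)

11110101100100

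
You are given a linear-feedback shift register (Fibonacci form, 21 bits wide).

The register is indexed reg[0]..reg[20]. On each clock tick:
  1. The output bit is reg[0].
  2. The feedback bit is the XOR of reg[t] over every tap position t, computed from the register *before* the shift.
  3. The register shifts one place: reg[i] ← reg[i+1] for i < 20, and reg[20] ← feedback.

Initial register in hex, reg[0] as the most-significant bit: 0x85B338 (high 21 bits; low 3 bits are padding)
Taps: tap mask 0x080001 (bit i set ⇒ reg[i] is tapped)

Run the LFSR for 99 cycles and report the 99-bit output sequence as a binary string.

100001011011001100111010100011100001111001000101001111110011110101110100110010110010001101111000010

step | reg (before) | out | fb
   0 | 100001011011001100111 | 1 | 0
   1 | 000010110110011001110 | 0 | 1
   2 | 000101101100110011101 | 0 | 0
   3 | 001011011001100111010 | 0 | 1
   4 | 010110110011001110101 | 0 | 0
   5 | 101101100110011101010 | 1 | 0
   6 | 011011001100111010100 | 0 | 0
   7 | 110110011001110101000 | 1 | 1
   8 | 101100110011101010001 | 1 | 1
   9 | 011001100111010100011 | 0 | 1
  10 | 110011001110101000111 | 1 | 0
  11 | 100110011101010001110 | 1 | 0
  12 | 001100111010100011100 | 0 | 0
  13 | 011001110101000111000 | 0 | 0
  14 | 110011101010001110000 | 1 | 1
  15 | 100111010100011100001 | 1 | 1
  16 | 001110101000111000011 | 0 | 1
  17 | 011101010001110000111 | 0 | 1
  18 | 111010100011100001111 | 1 | 0
  19 | 110101000111000011110 | 1 | 0
  20 | 101010001110000111100 | 1 | 1
  21 | 010100011100001111001 | 0 | 0
  22 | 101000111000011110010 | 1 | 0
  23 | 010001110000111100100 | 0 | 0
  24 | 100011100001111001000 | 1 | 1
  25 | 000111000011110010001 | 0 | 0
  26 | 001110000111100100010 | 0 | 1
  27 | 011100001111001000101 | 0 | 0
  28 | 111000011110010001010 | 1 | 0
  29 | 110000111100100010100 | 1 | 1
  30 | 100001111001000101001 | 1 | 1
  31 | 000011110010001010011 | 0 | 1
  32 | 000111100100010100111 | 0 | 1
  33 | 001111001000101001111 | 0 | 1
  34 | 011110010001010011111 | 0 | 1
  35 | 111100100010100111111 | 1 | 0
  36 | 111001000101001111110 | 1 | 0
  37 | 110010001010011111100 | 1 | 1
  38 | 100100010100111111001 | 1 | 1
  39 | 001000101001111110011 | 0 | 1
  40 | 010001010011111100111 | 0 | 1
  41 | 100010100111111001111 | 1 | 0
  42 | 000101001111110011110 | 0 | 1
  43 | 001010011111100111101 | 0 | 0
  44 | 010100111111001111010 | 0 | 1
  45 | 101001111110011110101 | 1 | 1
  46 | 010011111100111101011 | 0 | 1
  47 | 100111111001111010111 | 1 | 0
  48 | 001111110011110101110 | 0 | 1
  49 | 011111100111101011101 | 0 | 0
  50 | 111111001111010111010 | 1 | 0
  51 | 111110011110101110100 | 1 | 1
  52 | 111100111101011101001 | 1 | 1
  53 | 111001111010111010011 | 1 | 0
  54 | 110011110101110100110 | 1 | 0
  55 | 100111101011101001100 | 1 | 1
  56 | 001111010111010011001 | 0 | 0
  57 | 011110101110100110010 | 0 | 1
  58 | 111101011101001100101 | 1 | 1
  59 | 111010111010011001011 | 1 | 0
  60 | 110101110100110010110 | 1 | 0
  61 | 101011101001100101100 | 1 | 1
  62 | 010111010011001011001 | 0 | 0
  63 | 101110100110010110010 | 1 | 0
  64 | 011101001100101100100 | 0 | 0
  65 | 111010011001011001000 | 1 | 1
  66 | 110100110010110010001 | 1 | 1
  67 | 101001100101100100011 | 1 | 0
  68 | 010011001011001000110 | 0 | 1
  69 | 100110010110010001101 | 1 | 1
  70 | 001100101100100011011 | 0 | 1
  71 | 011001011001000110111 | 0 | 1
  72 | 110010110010001101111 | 1 | 0
  73 | 100101100100011011110 | 1 | 0
  74 | 001011001000110111100 | 0 | 0
  75 | 010110010001101111000 | 0 | 0
  76 | 101100100011011110000 | 1 | 1
  77 | 011001000110111100001 | 0 | 0
  78 | 110010001101111000010 | 1 | 0
  79 | 100100011011110000100 | 1 | 1
  80 | 001000110111100001001 | 0 | 0
  81 | 010001101111000010010 | 0 | 1
  82 | 100011011110000100101 | 1 | 1
  83 | 000110111100001001011 | 0 | 1
  84 | 001101111000010010111 | 0 | 1
  85 | 011011110000100101111 | 0 | 1
  86 | 110111100001001011111 | 1 | 0
  87 | 101111000010010111110 | 1 | 0
  88 | 011110000100101111100 | 0 | 0
  89 | 111100001001011111000 | 1 | 1
  90 | 111000010010111110001 | 1 | 1
  91 | 110000100101111100011 | 1 | 0
  92 | 100001001011111000110 | 1 | 0
  93 | 000010010111110001100 | 0 | 0
  94 | 000100101111100011000 | 0 | 0
  95 | 001001011111000110000 | 0 | 0
  96 | 010010111110001100000 | 0 | 0
  97 | 100101111100011000000 | 1 | 1
  98 | 001011111000110000001 | 0 | 0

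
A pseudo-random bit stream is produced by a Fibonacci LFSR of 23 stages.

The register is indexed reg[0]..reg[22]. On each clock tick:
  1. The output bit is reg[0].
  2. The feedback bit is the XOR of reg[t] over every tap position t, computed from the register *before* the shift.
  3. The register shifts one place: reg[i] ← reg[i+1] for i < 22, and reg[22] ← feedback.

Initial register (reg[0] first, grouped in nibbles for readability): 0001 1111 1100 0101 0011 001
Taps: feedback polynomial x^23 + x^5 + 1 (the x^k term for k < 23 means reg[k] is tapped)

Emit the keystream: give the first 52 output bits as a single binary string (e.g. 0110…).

k : reg_k → out_k, fb_k
0: 00011111110001010011001 → 0, fb=1
1: 00111111100010100110011 → 0, fb=1
2: 01111111000101001100111 → 0, fb=1
3: 11111110001010011001111 → 1, fb=0
4: 11111100010100110011110 → 1, fb=0
5: 11111000101001100111100 → 1, fb=1
6: 11110001010011001111001 → 1, fb=1
7: 11100010100110011110011 → 1, fb=1
8: 11000101001100111100111 → 1, fb=0
9: 10001010011001111001110 → 1, fb=1
10: 00010100110011110011101 → 0, fb=1
11: 00101001100111100111011 → 0, fb=0
12: 01010011001111001110110 → 0, fb=0
13: 10100110011110011101100 → 1, fb=0
14: 01001100111100111011000 → 0, fb=1
15: 10011001111001110110001 → 1, fb=1
16: 00110011110011101100011 → 0, fb=0
17: 01100111100111011000110 → 0, fb=1
18: 11001111001110110001101 → 1, fb=0
19: 10011110011101100011010 → 1, fb=0
20: 00111100111011000110100 → 0, fb=1
21: 01111001110110001101001 → 0, fb=0
22: 11110011101100011010010 → 1, fb=1
23: 11100111011000110100101 → 1, fb=0
24: 11001110110001101001010 → 1, fb=0
25: 10011101100011010010100 → 1, fb=0
26: 00111011000110100101000 → 0, fb=0
27: 01110110001101001010000 → 0, fb=1
28: 11101100011010010100001 → 1, fb=0
29: 11011000110100101000010 → 1, fb=1
30: 10110001101001010000101 → 1, fb=1
31: 01100011010010100001011 → 0, fb=0
32: 11000110100101000010110 → 1, fb=0
33: 10001101001010000101100 → 1, fb=0
34: 00011010010100001011000 → 0, fb=0
35: 00110100101000010110000 → 0, fb=1
36: 01101001010000101100001 → 0, fb=0
37: 11010010100001011000010 → 1, fb=1
38: 10100101000010110000101 → 1, fb=0
39: 01001010000101100001010 → 0, fb=0
40: 10010100001011000010100 → 1, fb=0
41: 00101000010110000101000 → 0, fb=0
42: 01010000101100001010000 → 0, fb=0
43: 10100001011000010100000 → 1, fb=1
44: 01000010110000101000001 → 0, fb=0
45: 10000101100001010000010 → 1, fb=0
46: 00001011000010100000100 → 0, fb=0
47: 00010110000101000001000 → 0, fb=1
48: 00101100001010000010001 → 0, fb=1
49: 01011000010100000100011 → 0, fb=0
50: 10110000101000001000110 → 1, fb=1
51: 01100001010000010001101 → 0, fb=0

0001111111000101001100111100111011000110100101000010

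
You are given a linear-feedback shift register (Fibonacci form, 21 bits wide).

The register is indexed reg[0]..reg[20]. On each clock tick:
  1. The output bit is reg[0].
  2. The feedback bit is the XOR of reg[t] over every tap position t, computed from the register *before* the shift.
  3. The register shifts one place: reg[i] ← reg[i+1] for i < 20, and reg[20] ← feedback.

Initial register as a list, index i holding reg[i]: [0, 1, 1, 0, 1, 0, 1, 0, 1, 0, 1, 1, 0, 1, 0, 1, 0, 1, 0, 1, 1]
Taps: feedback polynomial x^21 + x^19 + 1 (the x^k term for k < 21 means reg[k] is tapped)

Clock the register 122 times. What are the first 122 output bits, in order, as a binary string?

01101010101101010101110001000100100010001101011111010000010100100011001000000010000101001011111111101010001011100110011011

tick  register→output (feedback)
  0  011010101011010101011→0 (1)
  1  110101010110101010111→1 (0)
  2  101010101101010101110→1 (0)
  3  010101011010101011100→0 (0)
  4  101010110101010111000→1 (1)
  5  010101101010101110001→0 (0)
  6  101011010101011100010→1 (0)
  7  010110101010111000100→0 (0)
  8  101101010101110001000→1 (1)
  9  011010101011100010001→0 (0)
 10  110101010111000100010→1 (0)
 11  101010101110001000100→1 (1)
 12  010101011100010001001→0 (0)
 13  101010111000100010010→1 (0)
 14  010101110001000100100→0 (0)
 15  101011100010001001000→1 (1)
 16  010111000100010010001→0 (0)
 17  101110001000100100010→1 (0)
 18  011100010001001000100→0 (0)
 19  111000100010010001000→1 (1)
 20  110001000100100010001→1 (1)
 21  100010001001000100011→1 (0)
 22  000100010010001000110→0 (1)
 23  001000100100010001101→0 (0)
 24  010001001000100011010→0 (1)
 25  100010010001000110101→1 (1)
 26  000100100010001101011→0 (1)
 27  001001000100011010111→0 (1)
 28  010010001000110101111→0 (1)
 29  100100010001101011111→1 (0)
 30  001000100011010111110→0 (1)
 31  010001000110101111101→0 (0)
 32  100010001101011111010→1 (0)
 33  000100011010111110100→0 (0)
 34  001000110101111101000→0 (0)
 35  010001101011111010000→0 (0)
 36  100011010111110100000→1 (1)
 37  000110101111101000001→0 (0)
 38  001101011111010000010→0 (1)
 39  011010111110100000101→0 (0)
 40  110101111101000001010→1 (0)
 41  101011111010000010100→1 (1)
 42  010111110100000101001→0 (0)
 43  101111101000001010010→1 (0)
 44  011111010000010100100→0 (0)
 45  111110100000101001000→1 (1)
 46  111101000001010010001→1 (1)
 47  111010000010100100011→1 (0)
 48  110100000101001000110→1 (0)
 49  101000001010010001100→1 (1)
 50  010000010100100011001→0 (0)
 51  100000101001000110010→1 (0)
 52  000001010010001100100→0 (0)
 53  000010100100011001000→0 (0)
 54  000101001000110010000→0 (0)
 55  001010010001100100000→0 (0)
 56  010100100011001000000→0 (0)
 57  101001000110010000000→1 (1)
 58  010010001100100000001→0 (0)
 59  100100011001000000010→1 (0)
 60  001000110010000000100→0 (0)
 61  010001100100000001000→0 (0)
 62  100011001000000010000→1 (1)
 63  000110010000000100001→0 (0)
 64  001100100000001000010→0 (1)
 65  011001000000010000101→0 (0)
 66  110010000000100001010→1 (0)
 67  100100000001000010100→1 (1)
 68  001000000010000101001→0 (0)
 69  010000000100001010010→0 (1)
 70  100000001000010100101→1 (1)
 71  000000010000101001011→0 (1)
 72  000000100001010010111→0 (1)
 73  000001000010100101111→0 (1)
 74  000010000101001011111→0 (1)
 75  000100001010010111111→0 (1)
 76  001000010100101111111→0 (1)
 77  010000101001011111111→0 (1)
 78  100001010010111111111→1 (0)
 79  000010100101111111110→0 (1)
 80  000101001011111111101→0 (0)
 81  001010010111111111010→0 (1)
 82  010100101111111110101→0 (0)
 83  101001011111111101010→1 (0)
 84  010010111111111010100→0 (0)
 85  100101111111110101000→1 (1)
 86  001011111111101010001→0 (0)
 87  010111111111010100010→0 (1)
 88  101111111110101000101→1 (1)
 89  011111111101010001011→0 (1)
 90  111111111010100010111→1 (0)
 91  111111110101000101110→1 (0)
 92  111111101010001011100→1 (1)
 93  111111010100010111001→1 (1)
 94  111110101000101110011→1 (0)
 95  111101010001011100110→1 (0)
 96  111010100010111001100→1 (1)
 97  110101000101110011001→1 (1)
 98  101010001011100110011→1 (0)
 99  010100010111001100110→0 (1)
100  101000101110011001101→1 (1)
101  010001011100110011011→0 (1)
102  100010111001100110111→1 (0)
103  000101110011001101110→0 (1)
104  001011100110011011101→0 (0)
105  010111001100110111010→0 (1)
106  101110011001101110101→1 (1)
107  011100110011011101011→0 (1)
108  111001100110111010111→1 (0)
109  110011001101110101110→1 (0)
110  100110011011101011100→1 (1)
111  001100110111010111001→0 (0)
112  011001101110101110010→0 (1)
113  110011011101011100101→1 (1)
114  100110111010111001011→1 (0)
115  001101110101110010110→0 (1)
116  011011101011100101101→0 (0)
117  110111010111001011010→1 (0)
118  101110101110010110100→1 (1)
119  011101011100101101001→0 (0)
120  111010111001011010010→1 (0)
121  110101110010110100100→1 (1)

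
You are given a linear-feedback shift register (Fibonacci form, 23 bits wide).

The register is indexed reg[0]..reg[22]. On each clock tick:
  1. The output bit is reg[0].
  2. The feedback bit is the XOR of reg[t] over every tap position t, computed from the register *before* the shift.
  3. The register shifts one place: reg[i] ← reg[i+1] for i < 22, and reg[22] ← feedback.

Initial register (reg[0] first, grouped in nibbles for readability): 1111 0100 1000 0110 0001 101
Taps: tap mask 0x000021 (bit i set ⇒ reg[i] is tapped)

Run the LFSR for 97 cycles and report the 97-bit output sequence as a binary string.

1111010010000110000110101100100010001010100001111011001110110100111000111000101001010001001001011

tick  register→output (feedback)
  0  11110100100001100001101→1 (0)
  1  11101001000011000011010→1 (1)
  2  11010010000110000110101→1 (1)
  3  10100100001100001101011→1 (0)
  4  01001000011000011010110→0 (0)
  5  10010000110000110101100→1 (1)
  6  00100001100001101011001→0 (0)
  7  01000011000011010110010→0 (0)
  8  10000110000110101100100→1 (0)
  9  00001100001101011001000→0 (1)
 10  00011000011010110010001→0 (0)
 11  00110000110101100100010→0 (0)
 12  01100001101011001000100→0 (0)
 13  11000011010110010001000→1 (1)
 14  10000110101100100010001→1 (0)
 15  00001101011001000100010→0 (1)
 16  00011010110010001000101→0 (0)
 17  00110101100100010001010→0 (1)
 18  01101011001000100010101→0 (0)
 19  11010110010001000101010→1 (0)
 20  10101100100010001010100→1 (0)
 21  01011001000100010101000→0 (0)
 22  10110010001000101010000→1 (1)
 23  01100100010001010100001→0 (1)
 24  11001000100010101000011→1 (1)
 25  10010001000101010000111→1 (1)
 26  00100010001010100001111→0 (0)
 27  01000100010101000011110→0 (1)
 28  10001000101010000111101→1 (1)
 29  00010001010100001111011→0 (0)
 30  00100010101000011110110→0 (0)
 31  01000101010000111101100→0 (1)
 32  10001010100001111011001→1 (1)
 33  00010101000011110110011→0 (1)
 34  00101010000111101100111→0 (0)
 35  01010100001111011001110→0 (1)
 36  10101000011110110011101→1 (1)
 37  01010000111101100111011→0 (0)
 38  10100001111011001110110→1 (1)
 39  01000011110110011101101→0 (0)
 40  10000111101100111011010→1 (0)
 41  00001111011001110110100→0 (1)
 42  00011110110011101101001→0 (1)
 43  00111101100111011010011→0 (1)
 44  01111011001110110100111→0 (0)
 45  11110110011101101001110→1 (0)
 46  11101100111011010011100→1 (0)
 47  11011001110110100111000→1 (1)
 48  10110011101101001110001→1 (1)
 49  01100111011010011100011→0 (1)
 50  11001110110100111000111→1 (0)
 51  10011101101001110001110→1 (0)
 52  00111011010011100011100→0 (0)
 53  01110110100111000111000→0 (1)
 54  11101101001110001110001→1 (0)
 55  11011010011100011100010→1 (1)
 56  10110100111000111000101→1 (0)
 57  01101001110001110001010→0 (0)
 58  11010011100011100010100→1 (1)
 59  10100111000111000101001→1 (0)
 60  01001110001110001010010→0 (1)
 61  10011100011100010100101→1 (0)
 62  00111000111000101001010→0 (0)
 63  01110001110001010010100→0 (0)
 64  11100011100010100101000→1 (1)
 65  11000111000101001010001→1 (0)
 66  10001110001010010100010→1 (0)
 67  00011100010100101000100→0 (1)
 68  00111000101001010001001→0 (0)
 69  01110001010010100010010→0 (0)
 70  11100010100101000100100→1 (1)
 71  11000101001010001001001→1 (0)
 72  10001010010100010010010→1 (1)
 73  00010100101000100100101→0 (1)
 74  00101001010001001001011→0 (0)
 75  01010010100010010010110→0 (0)
 76  10100101000100100101100→1 (0)
 77  01001010001001001011000→0 (0)
 78  10010100010010010110000→1 (0)
 79  00101000100100101100000→0 (0)
 80  01010001001001011000000→0 (0)
 81  10100010010010110000000→1 (1)
 82  01000100100101100000001→0 (1)
 83  10001001001011000000011→1 (1)
 84  00010010010110000000111→0 (0)
 85  00100100101100000001110→0 (1)
 86  01001001011000000011101→0 (0)
 87  10010010110000000111010→1 (1)
 88  00100101100000001110101→0 (1)
 89  01001011000000011101011→0 (0)
 90  10010110000000111010110→1 (0)
 91  00101100000001110101100→0 (1)
 92  01011000000011101011001→0 (0)
 93  10110000000111010110010→1 (1)
 94  01100000001110101100101→0 (0)
 95  11000000011101011001010→1 (1)
 96  10000000111010110010101→1 (1)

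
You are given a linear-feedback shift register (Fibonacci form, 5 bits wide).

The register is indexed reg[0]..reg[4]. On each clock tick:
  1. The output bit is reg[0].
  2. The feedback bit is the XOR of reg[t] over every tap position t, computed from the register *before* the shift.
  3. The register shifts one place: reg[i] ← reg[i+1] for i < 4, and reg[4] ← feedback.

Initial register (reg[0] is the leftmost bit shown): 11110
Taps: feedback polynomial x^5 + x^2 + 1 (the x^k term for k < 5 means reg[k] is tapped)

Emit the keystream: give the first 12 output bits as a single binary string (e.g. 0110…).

111100011011

k : reg_k → out_k, fb_k
0: 11110 → 1, fb=0
1: 11100 → 1, fb=0
2: 11000 → 1, fb=1
3: 10001 → 1, fb=1
4: 00011 → 0, fb=0
5: 00110 → 0, fb=1
6: 01101 → 0, fb=1
7: 11011 → 1, fb=1
8: 10111 → 1, fb=0
9: 01110 → 0, fb=1
10: 11101 → 1, fb=0
11: 11010 → 1, fb=1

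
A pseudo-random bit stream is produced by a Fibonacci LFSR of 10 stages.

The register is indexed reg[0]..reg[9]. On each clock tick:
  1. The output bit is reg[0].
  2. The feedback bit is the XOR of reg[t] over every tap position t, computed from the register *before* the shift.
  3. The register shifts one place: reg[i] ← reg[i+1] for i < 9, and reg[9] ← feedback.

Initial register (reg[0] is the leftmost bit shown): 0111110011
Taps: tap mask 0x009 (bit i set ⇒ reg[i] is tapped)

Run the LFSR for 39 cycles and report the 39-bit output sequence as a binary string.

011111001110011011110100010101011011111

tick  register→output (feedback)
  0  0111110011→0 (1)
  1  1111100111→1 (0)
  2  1111001110→1 (0)
  3  1110011100→1 (1)
  4  1100111001→1 (1)
  5  1001110011→1 (0)
  6  0011100110→0 (1)
  7  0111001101→0 (1)
  8  1110011011→1 (1)
  9  1100110111→1 (1)
 10  1001101111→1 (0)
 11  0011011110→0 (1)
 12  0110111101→0 (0)
 13  1101111010→1 (0)
 14  1011110100→1 (0)
 15  0111101000→0 (1)
 16  1111010001→1 (0)
 17  1110100010→1 (1)
 18  1101000101→1 (0)
 19  1010001010→1 (1)
 20  0100010101→0 (0)
 21  1000101010→1 (1)
 22  0001010101→0 (1)
 23  0010101011→0 (0)
 24  0101010110→0 (1)
 25  1010101101→1 (1)
 26  0101011011→0 (1)
 27  1010110111→1 (1)
 28  0101101111→0 (1)
 29  1011011111→1 (0)
 30  0110111110→0 (0)
 31  1101111100→1 (0)
 32  1011111000→1 (0)
 33  0111110000→0 (1)
 34  1111100001→1 (0)
 35  1111000010→1 (0)
 36  1110000100→1 (1)
 37  1100001001→1 (1)
 38  1000010011→1 (1)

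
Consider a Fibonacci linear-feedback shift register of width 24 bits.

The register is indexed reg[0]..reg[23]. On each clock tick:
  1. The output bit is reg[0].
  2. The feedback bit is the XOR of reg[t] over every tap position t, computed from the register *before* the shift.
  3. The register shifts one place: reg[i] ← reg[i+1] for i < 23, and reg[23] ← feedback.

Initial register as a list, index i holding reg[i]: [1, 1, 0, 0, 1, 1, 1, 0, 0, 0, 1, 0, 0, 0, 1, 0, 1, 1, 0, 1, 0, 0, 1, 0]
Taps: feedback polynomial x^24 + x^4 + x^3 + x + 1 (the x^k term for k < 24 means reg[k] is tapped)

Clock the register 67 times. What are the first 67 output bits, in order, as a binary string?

tick  register→output (feedback)
  0  110011100010001011010010→1 (1)
  1  100111000100010110100101→1 (1)
  2  001110001000101101001011→0 (0)
  3  011100010001011010010110→0 (0)
  4  111000100010110100101100→1 (0)
  5  110001000101101001011000→1 (0)
  6  100010001011010010110000→1 (0)
  7  000100010110100101100000→0 (1)
  8  001000101101001011000001→0 (0)
  9  010001011010010110000010→0 (1)
 10  100010110100101100000101→1 (0)
 11  000101101001011000001010→0 (1)
 12  001011010010110000010101→0 (1)
 13  010110100101100000101011→0 (1)
 14  101101001011000001010111→1 (0)
 15  011010010110000010101110→0 (0)
 16  110100101100000101011100→1 (1)
 17  101001011000001010111001→1 (1)
 18  010010110000010101110011→0 (0)
 19  100101100000101011100110→1 (0)
 20  001011000001010111001100→0 (1)
 21  010110000010101110011001→0 (1)
 22  101100000101011100110011→1 (0)
 23  011000001010111001100110→0 (1)
 24  110000010101110011001101→1 (0)
 25  100000101011100110011010→1 (1)
 26  000001010111001100110101→0 (0)
 27  000010101110011001101010→0 (1)
 28  000101011100110011010101→0 (1)
 29  001010111001100110101011→0 (1)
 30  010101110011001101010111→0 (0)
 31  101011100110011010101110→1 (0)
 32  010111001100110101011100→0 (1)
 33  101110011001101010111001→1 (1)
 34  011100110011010101110011→0 (0)
 35  111001100110101011100110→1 (0)
 36  110011001101010111001100→1 (1)
 37  100110011010101110011001→1 (1)
 38  001100110101011100110011→0 (1)
 39  011001101010111001100111→0 (1)
 40  110011010101110011001111→1 (1)
 41  100110101011100110011111→1 (1)
 42  001101010111001100111111→0 (1)
 43  011010101110011001111111→0 (0)
 44  110101011100110011111110→1 (1)
 45  101010111001100111111101→1 (0)
 46  010101110011001111111010→0 (0)
 47  101011100110011111110100→1 (0)
 48  010111001100111111101000→0 (1)
 49  101110011001111111010001→1 (1)
 50  011100110011111110100011→0 (0)
 51  111001100111111101000110→1 (0)
 52  110011001111111010001100→1 (1)
 53  100110011111110100011001→1 (1)
 54  001100111111101000110011→0 (1)
 55  011001111111010001100111→0 (1)
 56  110011111110100011001111→1 (1)
 57  100111111101000110011111→1 (1)
 58  001111111010001100111111→0 (0)
 59  011111110100011001111110→0 (1)
 60  111111101000110011111101→1 (0)
 61  111111010001100111111010→1 (0)
 62  111110100011001111110100→1 (0)
 63  111101000110011111101000→1 (1)
 64  111010001100111111010001→1 (1)
 65  110100011001111110100011→1 (1)
 66  101000110011111101000111→1 (1)

1100111000100010110100101100000101011100110011010101110011001111111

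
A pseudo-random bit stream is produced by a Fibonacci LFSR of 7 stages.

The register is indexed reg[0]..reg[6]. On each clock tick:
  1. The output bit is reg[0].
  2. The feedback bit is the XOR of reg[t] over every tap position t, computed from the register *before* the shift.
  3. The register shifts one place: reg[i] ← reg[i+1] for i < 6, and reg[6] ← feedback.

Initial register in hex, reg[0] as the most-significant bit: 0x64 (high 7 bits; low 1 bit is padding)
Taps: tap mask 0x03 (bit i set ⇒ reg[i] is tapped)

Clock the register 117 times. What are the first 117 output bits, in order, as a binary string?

011001010101111111000000100000110000101000111100100010110011101010011111010000111000100100110110101101111011000110100

step | reg (before) | out | fb
   0 | 0110010 | 0 | 1
   1 | 1100101 | 1 | 0
   2 | 1001010 | 1 | 1
   3 | 0010101 | 0 | 0
   4 | 0101010 | 0 | 1
   5 | 1010101 | 1 | 1
   6 | 0101011 | 0 | 1
   7 | 1010111 | 1 | 1
   8 | 0101111 | 0 | 1
   9 | 1011111 | 1 | 1
  10 | 0111111 | 0 | 1
  11 | 1111111 | 1 | 0
  12 | 1111110 | 1 | 0
  13 | 1111100 | 1 | 0
  14 | 1111000 | 1 | 0
  15 | 1110000 | 1 | 0
  16 | 1100000 | 1 | 0
  17 | 1000000 | 1 | 1
  18 | 0000001 | 0 | 0
  19 | 0000010 | 0 | 0
  20 | 0000100 | 0 | 0
  21 | 0001000 | 0 | 0
  22 | 0010000 | 0 | 0
  23 | 0100000 | 0 | 1
  24 | 1000001 | 1 | 1
  25 | 0000011 | 0 | 0
  26 | 0000110 | 0 | 0
  27 | 0001100 | 0 | 0
  28 | 0011000 | 0 | 0
  29 | 0110000 | 0 | 1
  30 | 1100001 | 1 | 0
  31 | 1000010 | 1 | 1
  32 | 0000101 | 0 | 0
  33 | 0001010 | 0 | 0
  34 | 0010100 | 0 | 0
  35 | 0101000 | 0 | 1
  36 | 1010001 | 1 | 1
  37 | 0100011 | 0 | 1
  38 | 1000111 | 1 | 1
  39 | 0001111 | 0 | 0
  40 | 0011110 | 0 | 0
  41 | 0111100 | 0 | 1
  42 | 1111001 | 1 | 0
  43 | 1110010 | 1 | 0
  44 | 1100100 | 1 | 0
  45 | 1001000 | 1 | 1
  46 | 0010001 | 0 | 0
  47 | 0100010 | 0 | 1
  48 | 1000101 | 1 | 1
  49 | 0001011 | 0 | 0
  50 | 0010110 | 0 | 0
  51 | 0101100 | 0 | 1
  52 | 1011001 | 1 | 1
  53 | 0110011 | 0 | 1
  54 | 1100111 | 1 | 0
  55 | 1001110 | 1 | 1
  56 | 0011101 | 0 | 0
  57 | 0111010 | 0 | 1
  58 | 1110101 | 1 | 0
  59 | 1101010 | 1 | 0
  60 | 1010100 | 1 | 1
  61 | 0101001 | 0 | 1
  62 | 1010011 | 1 | 1
  63 | 0100111 | 0 | 1
  64 | 1001111 | 1 | 1
  65 | 0011111 | 0 | 0
  66 | 0111110 | 0 | 1
  67 | 1111101 | 1 | 0
  68 | 1111010 | 1 | 0
  69 | 1110100 | 1 | 0
  70 | 1101000 | 1 | 0
  71 | 1010000 | 1 | 1
  72 | 0100001 | 0 | 1
  73 | 1000011 | 1 | 1
  74 | 0000111 | 0 | 0
  75 | 0001110 | 0 | 0
  76 | 0011100 | 0 | 0
  77 | 0111000 | 0 | 1
  78 | 1110001 | 1 | 0
  79 | 1100010 | 1 | 0
  80 | 1000100 | 1 | 1
  81 | 0001001 | 0 | 0
  82 | 0010010 | 0 | 0
  83 | 0100100 | 0 | 1
  84 | 1001001 | 1 | 1
  85 | 0010011 | 0 | 0
  86 | 0100110 | 0 | 1
  87 | 1001101 | 1 | 1
  88 | 0011011 | 0 | 0
  89 | 0110110 | 0 | 1
  90 | 1101101 | 1 | 0
  91 | 1011010 | 1 | 1
  92 | 0110101 | 0 | 1
  93 | 1101011 | 1 | 0
  94 | 1010110 | 1 | 1
  95 | 0101101 | 0 | 1
  96 | 1011011 | 1 | 1
  97 | 0110111 | 0 | 1
  98 | 1101111 | 1 | 0
  99 | 1011110 | 1 | 1
 100 | 0111101 | 0 | 1
 101 | 1111011 | 1 | 0
 102 | 1110110 | 1 | 0
 103 | 1101100 | 1 | 0
 104 | 1011000 | 1 | 1
 105 | 0110001 | 0 | 1
 106 | 1100011 | 1 | 0
 107 | 1000110 | 1 | 1
 108 | 0001101 | 0 | 0
 109 | 0011010 | 0 | 0
 110 | 0110100 | 0 | 1
 111 | 1101001 | 1 | 0
 112 | 1010010 | 1 | 1
 113 | 0100101 | 0 | 1
 114 | 1001011 | 1 | 1
 115 | 0010111 | 0 | 0
 116 | 0101110 | 0 | 1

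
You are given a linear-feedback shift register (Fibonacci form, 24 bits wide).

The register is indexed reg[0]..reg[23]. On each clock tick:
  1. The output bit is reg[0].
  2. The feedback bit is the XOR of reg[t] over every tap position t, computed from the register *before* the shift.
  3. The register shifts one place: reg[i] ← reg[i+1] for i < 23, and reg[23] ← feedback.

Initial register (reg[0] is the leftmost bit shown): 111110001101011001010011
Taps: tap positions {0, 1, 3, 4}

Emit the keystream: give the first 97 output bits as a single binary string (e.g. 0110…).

1111100011010110010100110100001010101101010110111111100001001000100011000100111000010101001100100

step | reg (before) | out | fb
   0 | 111110001101011001010011 | 1 | 0
   1 | 111100011010110010100110 | 1 | 1
   2 | 111000110101100101001101 | 1 | 0
   3 | 110001101011001010011010 | 1 | 0
   4 | 100011010110010100110100 | 1 | 0
   5 | 000110101100101001101000 | 0 | 0
   6 | 001101011001010011010000 | 0 | 1
   7 | 011010110010100110100001 | 0 | 0
   8 | 110101100101001101000010 | 1 | 1
   9 | 101011001010011010000101 | 1 | 0
  10 | 010110010100110100001010 | 0 | 1
  11 | 101100101001101000010101 | 1 | 0
  12 | 011001010011010000101010 | 0 | 1
  13 | 110010100110100001010101 | 1 | 1
  14 | 100101001101000010101011 | 1 | 0
  15 | 001010011010000101010110 | 0 | 1
  16 | 010100110100001010101101 | 0 | 0
  17 | 101001101000010101011010 | 1 | 1
  18 | 010011010000101010110101 | 0 | 0
  19 | 100110100001010101101010 | 1 | 1
  20 | 001101000010101011010101 | 0 | 1
  21 | 011010000101010110101011 | 0 | 0
  22 | 110100001010101101010110 | 1 | 1
  23 | 101000010101011010101101 | 1 | 1
  24 | 010000101010110101011011 | 0 | 1
  25 | 100001010101101010110111 | 1 | 1
  26 | 000010101011010101101111 | 0 | 1
  27 | 000101010110101011011111 | 0 | 1
  28 | 001010101101010110111111 | 0 | 1
  29 | 010101011010101101111111 | 0 | 0
  30 | 101010110101011011111110 | 1 | 0
  31 | 010101101010110111111100 | 0 | 0
  32 | 101011010101101111111000 | 1 | 0
  33 | 010110101011011111110000 | 0 | 1
  34 | 101101010110111111100001 | 1 | 0
  35 | 011010101101111111000010 | 0 | 0
  36 | 110101011011111110000100 | 1 | 1
  37 | 101010110111111100001001 | 1 | 0
  38 | 010101101111111000010010 | 0 | 0
  39 | 101011011111110000100100 | 1 | 0
  40 | 010110111111100001001000 | 0 | 1
  41 | 101101111111000010010001 | 1 | 0
  42 | 011011111110000100100010 | 0 | 0
  43 | 110111111100001001000100 | 1 | 0
  44 | 101111111000010010001000 | 1 | 1
  45 | 011111110000100100010001 | 0 | 1
  46 | 111111100001001000100011 | 1 | 0
  47 | 111111000010010001000110 | 1 | 0
  48 | 111110000100100010001100 | 1 | 0
  49 | 111100001001000100011000 | 1 | 1
  50 | 111000010010001000110001 | 1 | 0
  51 | 110000100100010001100010 | 1 | 0
  52 | 100001001000100011000100 | 1 | 1
  53 | 000010010001000110001001 | 0 | 1
  54 | 000100100010001100010011 | 0 | 1
  55 | 001001000100011000100111 | 0 | 0
  56 | 010010001000110001001110 | 0 | 0
  57 | 100100010001100010011100 | 1 | 0
  58 | 001000100011000100111000 | 0 | 0
  59 | 010001000110001001110000 | 0 | 1
  60 | 100010001100010011100001 | 1 | 0
  61 | 000100011000100111000010 | 0 | 1
  62 | 001000110001001110000101 | 0 | 0
  63 | 010001100010011100001010 | 0 | 1
  64 | 100011000100111000010101 | 1 | 0
  65 | 000110001001110000101010 | 0 | 0
  66 | 001100010011100001010100 | 0 | 1
  67 | 011000100111000010101001 | 0 | 1
  68 | 110001001110000101010011 | 1 | 0
  69 | 100010011100001010100110 | 1 | 0
  70 | 000100111000010101001100 | 0 | 1
  71 | 001001110000101010011001 | 0 | 0
  72 | 010011100001010100110010 | 0 | 0
  73 | 100111000010101001100100 | 1 | 1
  74 | 001110000101010011001001 | 0 | 0
  75 | 011100001010100110010010 | 0 | 0
  76 | 111000010101001100100100 | 1 | 0
  77 | 110000101010011001001000 | 1 | 0
  78 | 100001010100110010010000 | 1 | 1
  79 | 000010101001100100100001 | 0 | 1
  80 | 000101010011001001000011 | 0 | 1
  81 | 001010100110010010000111 | 0 | 1
  82 | 010101001100100100001111 | 0 | 0
  83 | 101010011001001000011110 | 1 | 0
  84 | 010100110010010000111100 | 0 | 0
  85 | 101001100100100001111000 | 1 | 1
  86 | 010011001001000011110001 | 0 | 0
  87 | 100110010010000111100010 | 1 | 1
  88 | 001100100100001111000101 | 0 | 1
  89 | 011001001000011110001011 | 0 | 1
  90 | 110010010000111100010111 | 1 | 1
  91 | 100100100001111000101111 | 1 | 0
  92 | 001001000011110001011110 | 0 | 0
  93 | 010010000111100010111100 | 0 | 0
  94 | 100100001111000101111000 | 1 | 0
  95 | 001000011110001011110000 | 0 | 0
  96 | 010000111100010111100000 | 0 | 1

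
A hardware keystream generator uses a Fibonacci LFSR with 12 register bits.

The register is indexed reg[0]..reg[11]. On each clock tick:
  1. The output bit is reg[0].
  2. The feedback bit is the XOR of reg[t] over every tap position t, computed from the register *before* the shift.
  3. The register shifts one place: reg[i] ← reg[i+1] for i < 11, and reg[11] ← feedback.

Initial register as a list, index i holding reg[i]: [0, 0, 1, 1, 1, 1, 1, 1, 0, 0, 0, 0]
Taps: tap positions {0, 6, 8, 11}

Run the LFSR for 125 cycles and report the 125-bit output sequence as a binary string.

tick  register→output (feedback)
  0  001111110000→0 (1)
  1  011111100001→0 (0)
  2  111111000010→1 (1)
  3  111110000101→1 (0)
  4  111100001010→1 (0)
  5  111000010100→1 (1)
  6  110000101001→1 (0)
  7  100001010010→1 (1)
  8  000010100101→0 (0)
  9  000101001010→0 (1)
 10  001010010101→0 (1)
 11  010100101011→0 (1)
 12  101001010111→1 (0)
 13  010010101110→0 (0)
 14  100101011100→1 (0)
 15  001010111000→0 (0)
 16  010101110000→0 (1)
 17  101011100001→1 (1)
 18  010111000011→0 (1)
 19  101110000111→1 (0)
 20  011100001110→0 (1)
 21  111000011101→1 (1)
 22  110000111011→1 (0)
 23  100001110110→1 (0)
 24  000011101100→0 (0)
 25  000111011000→0 (1)
 26  001110110001→0 (0)
 27  011101100010→0 (1)
 28  111011000101→1 (0)
 29  110110001010→1 (0)
 30  101100010100→1 (1)
 31  011000101001→0 (1)
 32  110001010011→1 (0)
 33  100010100110→1 (0)
 34  000101001100→0 (1)
 35  001010011001→0 (0)
 36  010100110010→0 (1)
 37  101001100101→1 (1)
 38  010011001011→0 (0)
 39  100110010110→1 (1)
 40  001100101101→0 (1)
 41  011001011011→0 (0)
 42  110010110110→1 (0)
 43  100101101100→1 (1)
 44  001011011001→0 (0)
 45  010110110010→0 (1)
 46  101101100101→1 (1)
 47  011011001011→0 (0)
 48  110110010110→1 (1)
 49  101100101101→1 (0)
 50  011001011010→0 (1)
 51  110010110101→1 (1)
 52  100101101011→1 (0)
 53  001011010110→0 (0)
 54  010110101100→0 (0)
 55  101101011000→1 (0)
 56  011010110000→0 (1)
 57  110101100001→1 (1)
 58  101011000011→1 (0)
 59  010110000110→0 (0)
 60  101100001100→1 (0)
 61  011000011000→0 (1)
 62  110000110001→1 (1)
 63  100001100011→1 (1)
 64  000011000111→0 (1)
 65  000110001111→0 (0)
 66  001100011110→0 (1)
 67  011000111101→0 (1)
 68  110001111011→1 (0)
 69  100011110110→1 (0)
 70  000111101100→0 (0)
 71  001111011000→0 (1)
 72  011110110001→0 (0)
 73  111101100010→1 (0)
 74  111011000100→1 (1)
 75  110110001001→1 (1)
 76  101100010011→1 (0)
 77  011000100110→0 (1)
 78  110001001101→1 (1)
 79  100010011011→1 (1)
 80  000100110111→0 (0)
 81  001001101110→0 (0)
 82  010011011100→0 (1)
 83  100110111001→1 (0)
 84  001101110010→0 (1)
 85  011011100101→0 (0)
 86  110111001010→1 (0)
 87  101110010100→1 (1)
 88  011100101001→0 (1)
 89  111001010011→1 (0)
 90  110010100110→1 (0)
 91  100101001100→1 (0)
 92  001010011000→0 (1)
 93  010100110001→0 (0)
 94  101001100010→1 (0)
 95  010011000100→0 (0)
 96  100110001000→1 (0)
 97  001100010000→0 (0)
 98  011000100000→0 (1)
 99  110001000001→1 (0)
100  100010000010→1 (1)
101  000100000101→0 (1)
102  001000001011→0 (0)
103  010000010110→0 (0)
104  100000101100→1 (1)
105  000001011001→0 (0)
106  000010110010→0 (1)
107  000101100101→0 (0)
108  001011001010→0 (1)
109  010110010101→0 (1)
110  101100101011→1 (0)
111  011001010110→0 (0)
112  110010101100→1 (1)
113  100101011001→1 (1)
114  001010110011→0 (0)
115  010101100110→0 (1)
116  101011001101→1 (1)
117  010110011011→0 (0)
118  101100110110→1 (0)
119  011001101100→0 (0)
120  110011011000→1 (0)
121  100110110000→1 (0)
122  001101100000→0 (1)
123  011011000001→0 (1)
124  110110000011→1 (0)

00111111000010100101011100001110110001010011001011011001011010110000110001111011000100110111001010011000100000101100101011001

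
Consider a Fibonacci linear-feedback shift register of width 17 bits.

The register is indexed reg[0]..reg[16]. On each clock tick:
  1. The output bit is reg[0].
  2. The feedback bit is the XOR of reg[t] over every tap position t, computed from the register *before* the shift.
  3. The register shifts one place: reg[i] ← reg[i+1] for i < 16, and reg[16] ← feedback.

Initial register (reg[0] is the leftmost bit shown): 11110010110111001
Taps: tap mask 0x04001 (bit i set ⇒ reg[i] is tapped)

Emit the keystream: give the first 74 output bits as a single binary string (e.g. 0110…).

11110010110111001110010111010100111011110000101100010101001000011011110100

tick  register→output (feedback)
  0  11110010110111001→1 (1)
  1  11100101101110011→1 (1)
  2  11001011011100111→1 (0)
  3  10010110111001110→1 (0)
  4  00101101110011100→0 (1)
  5  01011011100111001→0 (0)
  6  10110111001110010→1 (1)
  7  01101110011100101→0 (1)
  8  11011100111001011→1 (1)
  9  10111001110010111→1 (0)
 10  01110011100101110→0 (1)
 11  11100111001011101→1 (0)
 12  11001110010111010→1 (1)
 13  10011100101110101→1 (0)
 14  00111001011101010→0 (0)
 15  01110010111010100→0 (1)
 16  11100101110101001→1 (1)
 17  11001011101010011→1 (1)
 18  10010111010100111→1 (0)
 19  00101110101001110→0 (1)
 20  01011101010011101→0 (1)
 21  10111010100111011→1 (1)
 22  01110101001110111→0 (1)
 23  11101010011101111→1 (0)
 24  11010100111011110→1 (0)
 25  10101001110111100→1 (0)
 26  01010011101111000→0 (0)
 27  10100111011110000→1 (1)
 28  01001110111100001→0 (0)
 29  10011101111000010→1 (1)
 30  00111011110000101→0 (1)
 31  01110111100001011→0 (0)
 32  11101111000010110→1 (0)
 33  11011110000101100→1 (0)
 34  10111100001011000→1 (1)
 35  01111000010110001→0 (0)
 36  11110000101100010→1 (1)
 37  11100001011000101→1 (0)
 38  11000010110001010→1 (1)
 39  10000101100010101→1 (0)
 40  00001011000101010→0 (0)
 41  00010110001010100→0 (1)
 42  00101100010101001→0 (0)
 43  01011000101010010→0 (0)
 44  10110001010100100→1 (0)
 45  01100010101001000→0 (0)
 46  11000101010010000→1 (1)
 47  10001010100100001→1 (1)
 48  00010101001000011→0 (0)
 49  00101010010000110→0 (1)
 50  01010100100001101→0 (1)
 51  10101001000011011→1 (1)
 52  01010010000110111→0 (1)
 53  10100100001101111→1 (0)
 54  01001000011011110→0 (1)
 55  10010000110111101→1 (0)
 56  00100001101111010→0 (0)
 57  01000011011110100→0 (1)
 58  10000110111101001→1 (1)
 59  00001101111010011→0 (0)
 60  00011011110100110→0 (1)
 61  00110111101001101→0 (1)
 62  01101111010011011→0 (0)
 63  11011110100110110→1 (0)
 64  10111101001101100→1 (0)
 65  01111010011011000→0 (0)
 66  11110100110110000→1 (1)
 67  11101001101100001→1 (1)
 68  11010011011000011→1 (1)
 69  10100110110000111→1 (0)
 70  01001101100001110→0 (1)
 71  10011011000011101→1 (0)
 72  00110110000111010→0 (0)
 73  01101100001110100→0 (1)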